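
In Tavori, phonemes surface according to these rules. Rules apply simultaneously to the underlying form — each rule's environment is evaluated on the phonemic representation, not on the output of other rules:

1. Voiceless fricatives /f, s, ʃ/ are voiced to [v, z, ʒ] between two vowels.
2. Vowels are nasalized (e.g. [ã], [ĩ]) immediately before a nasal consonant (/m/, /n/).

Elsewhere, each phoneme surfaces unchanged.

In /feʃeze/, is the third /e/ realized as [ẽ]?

/e/ (word-final) is in the target of rule 2 but the environment (before a nasal consonant) is not met → [e].
The actual realization is [e], not [ẽ].

No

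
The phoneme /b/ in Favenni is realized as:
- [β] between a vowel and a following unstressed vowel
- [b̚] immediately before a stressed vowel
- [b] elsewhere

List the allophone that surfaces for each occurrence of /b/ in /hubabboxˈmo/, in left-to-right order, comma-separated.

[β], [b], [b]

Occurrence 1 (position 3): between a vowel and a following unstressed vowel → [β].
Occurrence 2 (position 5): no conditioning environment matches → elsewhere allophone [b].
Occurrence 3 (position 6): no conditioning environment matches → elsewhere allophone [b].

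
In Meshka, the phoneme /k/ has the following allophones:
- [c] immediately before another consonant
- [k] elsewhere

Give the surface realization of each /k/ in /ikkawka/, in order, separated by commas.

Occurrence 1 (position 2): immediately before another consonant → [c].
Occurrence 2 (position 3): no conditioning environment matches → elsewhere allophone [k].
Occurrence 3 (position 6): no conditioning environment matches → elsewhere allophone [k].

[c], [k], [k]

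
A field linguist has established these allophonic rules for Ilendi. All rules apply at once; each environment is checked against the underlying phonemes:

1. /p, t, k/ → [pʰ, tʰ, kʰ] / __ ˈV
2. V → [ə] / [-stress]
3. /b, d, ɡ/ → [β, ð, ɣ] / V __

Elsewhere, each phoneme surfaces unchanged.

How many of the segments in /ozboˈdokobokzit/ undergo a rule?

Segments that undergo a rule: /o/ → [ə] (rule 2); /o/ → [ə] (rule 2); /d/ → [ð] (rule 3); /o/ → [ə] (rule 2); /b/ → [β] (rule 3); /o/ → [ə] (rule 2); /i/ → [ə] (rule 2).
All other segments surface unchanged.

7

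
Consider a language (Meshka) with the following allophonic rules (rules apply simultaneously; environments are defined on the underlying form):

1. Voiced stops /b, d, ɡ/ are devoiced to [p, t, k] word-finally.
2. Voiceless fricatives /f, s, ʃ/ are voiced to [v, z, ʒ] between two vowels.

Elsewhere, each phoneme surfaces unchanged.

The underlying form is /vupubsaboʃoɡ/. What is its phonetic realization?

[vupubsaboʒok]

/v/ (word-initial): no rule targets it → [v].
/u/ — not in any rule's target class → [u].
/p/ (between /u/ and /u/) is unaffected → [p].
/u/ — not in any rule's target class → [u].
/b/ — between /u/ and /s/; rule 1 does not apply here → [b].
/s/ — between /b/ and /a/; rule 2 does not apply here → [s].
/a/ (between /s/ and /b/) is unaffected → [a].
/b/ — between /a/ and /o/; rule 1 does not apply here → [b].
/o/ (between /b/ and /ʃ/): no rule targets it → [o].
/ʃ/ meets the environment for rule 2 (between two vowels) → [ʒ].
/o/ — not in any rule's target class → [o].
/ɡ/ — word-final, word-finally — surfaces as [k] (rule 1).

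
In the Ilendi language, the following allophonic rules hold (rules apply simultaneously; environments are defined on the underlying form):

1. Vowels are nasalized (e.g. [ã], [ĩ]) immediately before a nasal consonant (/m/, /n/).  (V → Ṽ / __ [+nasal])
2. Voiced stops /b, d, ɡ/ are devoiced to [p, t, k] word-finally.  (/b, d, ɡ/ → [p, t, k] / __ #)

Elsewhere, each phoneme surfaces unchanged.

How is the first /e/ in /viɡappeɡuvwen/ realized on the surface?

/e/ — between /p/ and /ɡ/; rule 1 does not apply here → [e].

[e]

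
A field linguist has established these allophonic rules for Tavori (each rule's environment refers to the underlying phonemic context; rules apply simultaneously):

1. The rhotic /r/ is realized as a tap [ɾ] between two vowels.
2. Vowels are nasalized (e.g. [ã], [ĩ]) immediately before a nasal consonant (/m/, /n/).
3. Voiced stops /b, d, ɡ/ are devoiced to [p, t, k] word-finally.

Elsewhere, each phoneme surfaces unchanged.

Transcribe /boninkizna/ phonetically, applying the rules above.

[bõnĩnkizna]

/b/ — word-initial; rule 3 does not apply here → [b].
/o/ meets the environment for rule 2 (before a nasal consonant) → [õ].
/n/ (between /o/ and /i/): no rule targets it → [n].
/i/ (between /n/ and /n/): before a nasal consonant, so rule 2 applies → [ĩ].
/n/ (between /i/ and /k/): no rule targets it → [n].
/k/ (between /n/ and /i/): no rule targets it → [k].
/i/ (between /k/ and /z/): rule 2 targets it, but not before a nasal consonant → unchanged [i].
/z/ (between /i/ and /n/): no rule targets it → [z].
/n/ stays [n].
/a/ (word-final) fails the environment for rule 2, so it stays [a].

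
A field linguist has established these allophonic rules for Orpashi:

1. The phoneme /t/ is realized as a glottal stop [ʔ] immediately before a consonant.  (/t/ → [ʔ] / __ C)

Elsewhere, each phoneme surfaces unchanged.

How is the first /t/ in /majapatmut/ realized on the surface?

[ʔ]

/t/ — between /a/ and /m/, immediately before a consonant — surfaces as [ʔ] (rule 1).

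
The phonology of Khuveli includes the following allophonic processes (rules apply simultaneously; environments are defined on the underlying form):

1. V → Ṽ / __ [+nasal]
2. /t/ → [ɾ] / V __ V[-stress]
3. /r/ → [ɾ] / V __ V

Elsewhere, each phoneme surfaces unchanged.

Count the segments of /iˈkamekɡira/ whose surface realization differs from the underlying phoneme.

Segments that undergo a rule: /a/ → [ã] (rule 1); /r/ → [ɾ] (rule 3).
All other segments surface unchanged.

2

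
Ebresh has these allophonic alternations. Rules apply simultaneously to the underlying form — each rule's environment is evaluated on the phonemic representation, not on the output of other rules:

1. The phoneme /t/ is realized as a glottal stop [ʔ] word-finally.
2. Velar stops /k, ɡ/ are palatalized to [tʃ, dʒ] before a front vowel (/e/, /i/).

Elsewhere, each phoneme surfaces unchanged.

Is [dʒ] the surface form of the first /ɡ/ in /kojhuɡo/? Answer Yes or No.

/ɡ/ (between /u/ and /o/) is in the target of rule 2 but the environment (before a front vowel) is not met → [ɡ].
The actual realization is [ɡ], not [dʒ].

No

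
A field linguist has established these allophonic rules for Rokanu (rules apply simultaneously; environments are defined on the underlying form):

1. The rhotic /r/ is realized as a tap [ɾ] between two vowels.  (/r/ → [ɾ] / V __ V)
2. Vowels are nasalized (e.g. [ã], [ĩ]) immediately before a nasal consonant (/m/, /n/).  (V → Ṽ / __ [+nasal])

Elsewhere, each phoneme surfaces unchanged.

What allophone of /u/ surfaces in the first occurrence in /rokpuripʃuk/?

/u/ (between /p/ and /r/): rule 2 targets it, but not before a nasal consonant → unchanged [u].

[u]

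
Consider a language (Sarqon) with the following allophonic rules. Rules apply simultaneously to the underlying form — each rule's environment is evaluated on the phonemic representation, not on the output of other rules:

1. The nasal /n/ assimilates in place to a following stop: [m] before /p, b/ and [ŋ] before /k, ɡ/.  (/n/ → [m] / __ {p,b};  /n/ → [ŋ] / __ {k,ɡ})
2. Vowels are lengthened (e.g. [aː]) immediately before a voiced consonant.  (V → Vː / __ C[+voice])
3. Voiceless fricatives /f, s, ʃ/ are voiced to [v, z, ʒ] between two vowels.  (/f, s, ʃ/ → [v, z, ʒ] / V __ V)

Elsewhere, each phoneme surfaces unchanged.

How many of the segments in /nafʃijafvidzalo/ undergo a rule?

3

Segments that undergo a rule: /i/ → [iː] (rule 2); /i/ → [iː] (rule 2); /a/ → [aː] (rule 2).
All other segments surface unchanged.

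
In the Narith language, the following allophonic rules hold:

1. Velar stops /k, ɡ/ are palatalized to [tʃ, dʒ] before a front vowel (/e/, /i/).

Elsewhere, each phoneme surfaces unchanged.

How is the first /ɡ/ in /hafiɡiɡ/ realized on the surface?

[dʒ]

/ɡ/ meets the environment for rule 1 (before a front vowel) → [dʒ].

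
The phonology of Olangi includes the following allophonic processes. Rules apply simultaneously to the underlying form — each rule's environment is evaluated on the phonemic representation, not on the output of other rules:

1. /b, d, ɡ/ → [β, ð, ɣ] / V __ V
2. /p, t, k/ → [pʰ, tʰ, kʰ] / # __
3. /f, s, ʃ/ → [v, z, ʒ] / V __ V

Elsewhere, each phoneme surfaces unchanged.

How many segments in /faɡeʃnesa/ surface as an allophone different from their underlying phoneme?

Segments that undergo a rule: /ɡ/ → [ɣ] (rule 1); /s/ → [z] (rule 3).
All other segments surface unchanged.

2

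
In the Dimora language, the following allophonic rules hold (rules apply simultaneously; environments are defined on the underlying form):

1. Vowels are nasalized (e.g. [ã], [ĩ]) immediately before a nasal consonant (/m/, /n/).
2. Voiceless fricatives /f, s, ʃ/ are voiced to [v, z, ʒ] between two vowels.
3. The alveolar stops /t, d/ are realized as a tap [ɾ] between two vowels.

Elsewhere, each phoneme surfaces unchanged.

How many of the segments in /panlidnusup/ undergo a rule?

Segments that undergo a rule: /a/ → [ã] (rule 1); /s/ → [z] (rule 2).
All other segments surface unchanged.

2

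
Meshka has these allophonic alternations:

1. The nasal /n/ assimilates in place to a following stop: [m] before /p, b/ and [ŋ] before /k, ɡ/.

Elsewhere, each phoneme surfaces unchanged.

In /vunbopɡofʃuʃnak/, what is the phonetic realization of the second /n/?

[n]

/n/ (between /ʃ/ and /a/) is in the target of rule 1 but the environment (before a labial or velar stop) is not met → [n].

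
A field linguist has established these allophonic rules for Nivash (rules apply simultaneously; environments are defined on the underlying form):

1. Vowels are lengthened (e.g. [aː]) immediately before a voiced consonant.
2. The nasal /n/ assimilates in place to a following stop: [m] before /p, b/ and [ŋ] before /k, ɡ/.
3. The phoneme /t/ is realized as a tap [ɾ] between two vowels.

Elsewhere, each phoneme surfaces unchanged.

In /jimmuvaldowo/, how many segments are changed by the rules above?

4

Segments that undergo a rule: /i/ → [iː] (rule 1); /u/ → [uː] (rule 1); /a/ → [aː] (rule 1); /o/ → [oː] (rule 1).
All other segments surface unchanged.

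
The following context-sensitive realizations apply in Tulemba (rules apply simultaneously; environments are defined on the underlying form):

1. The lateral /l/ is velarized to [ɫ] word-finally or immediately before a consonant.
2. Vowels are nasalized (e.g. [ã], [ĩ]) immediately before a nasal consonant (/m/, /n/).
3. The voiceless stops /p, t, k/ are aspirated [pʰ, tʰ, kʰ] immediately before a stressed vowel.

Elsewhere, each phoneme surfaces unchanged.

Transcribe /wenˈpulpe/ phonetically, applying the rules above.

/w/ stays [w].
/e/ meets the environment for rule 2 (before a nasal consonant) → [ẽ].
/n/ stays [n].
/p/ — between /n/ and /u/, immediately before a stressed vowel — surfaces as [pʰ] (rule 3).
/u/ (between /p/ and /l/): rule 2 targets it, but not before a nasal consonant → unchanged [u].
Rule 1 applies to /l/ (between /u/ and /p/: word-finally or immediately before a consonant) → [ɫ].
/p/ (between /l/ and /e/) is in the target of rule 3 but the environment (immediately before a stressed vowel) is not met → [p].
/e/ (word-final) is in the target of rule 2 but the environment (before a nasal consonant) is not met → [e].

[wẽnˈpʰuɫpe]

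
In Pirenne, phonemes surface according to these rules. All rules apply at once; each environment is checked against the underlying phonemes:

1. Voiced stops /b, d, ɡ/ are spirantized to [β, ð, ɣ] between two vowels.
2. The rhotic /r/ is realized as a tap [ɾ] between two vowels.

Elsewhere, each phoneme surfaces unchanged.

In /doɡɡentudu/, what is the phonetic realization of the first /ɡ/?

[ɡ]

/ɡ/ (between /o/ and /ɡ/) fails the environment for rule 1, so it stays [ɡ].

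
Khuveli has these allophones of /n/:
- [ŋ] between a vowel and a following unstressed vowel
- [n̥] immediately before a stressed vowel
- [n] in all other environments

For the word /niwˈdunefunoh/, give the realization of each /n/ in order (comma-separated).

Occurrence 1 (position 1): no conditioning environment matches → elsewhere allophone [n].
Occurrence 2 (position 6): between a vowel and a following unstressed vowel → [ŋ].
Occurrence 3 (position 10): between a vowel and a following unstressed vowel → [ŋ].

[n], [ŋ], [ŋ]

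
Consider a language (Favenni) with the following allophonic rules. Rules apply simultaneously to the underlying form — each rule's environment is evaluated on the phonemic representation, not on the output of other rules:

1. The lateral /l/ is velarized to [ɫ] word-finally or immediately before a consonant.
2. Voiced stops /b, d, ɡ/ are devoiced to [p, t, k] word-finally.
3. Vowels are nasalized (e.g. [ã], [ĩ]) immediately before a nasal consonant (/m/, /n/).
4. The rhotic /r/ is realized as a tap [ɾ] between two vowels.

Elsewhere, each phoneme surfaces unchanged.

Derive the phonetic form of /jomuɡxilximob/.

/j/ stays [j].
/o/ (between /j/ and /m/) occurs before a nasal consonant → [õ] by rule 3.
/m/ (between /o/ and /u/) is unaffected → [m].
/u/ (between /m/ and /ɡ/) fails the environment for rule 3, so it stays [u].
/ɡ/ (between /u/ and /x/) is in the target of rule 2 but the environment (word-finally) is not met → [ɡ].
/x/ (between /ɡ/ and /i/) is unaffected → [x].
/i/ (between /x/ and /l/) is in the target of rule 3 but the environment (before a nasal consonant) is not met → [i].
/l/ (between /i/ and /x/): word-finally or immediately before a consonant, so rule 1 applies → [ɫ].
/x/ — not in any rule's target class → [x].
/i/ (between /x/ and /m/) occurs before a nasal consonant → [ĩ] by rule 3.
/m/ stays [m].
/o/ (between /m/ and /b/) is in the target of rule 3 but the environment (before a nasal consonant) is not met → [o].
/b/ — word-final, word-finally — surfaces as [p] (rule 2).

[jõmuɡxiɫxĩmop]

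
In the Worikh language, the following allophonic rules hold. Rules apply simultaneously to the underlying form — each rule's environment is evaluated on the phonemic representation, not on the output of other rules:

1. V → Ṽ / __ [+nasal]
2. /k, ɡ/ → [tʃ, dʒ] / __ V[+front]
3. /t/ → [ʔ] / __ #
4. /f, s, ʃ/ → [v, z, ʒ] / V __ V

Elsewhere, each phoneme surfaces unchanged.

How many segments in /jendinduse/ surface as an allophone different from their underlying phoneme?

3

Segments that undergo a rule: /e/ → [ẽ] (rule 1); /i/ → [ĩ] (rule 1); /s/ → [z] (rule 4).
All other segments surface unchanged.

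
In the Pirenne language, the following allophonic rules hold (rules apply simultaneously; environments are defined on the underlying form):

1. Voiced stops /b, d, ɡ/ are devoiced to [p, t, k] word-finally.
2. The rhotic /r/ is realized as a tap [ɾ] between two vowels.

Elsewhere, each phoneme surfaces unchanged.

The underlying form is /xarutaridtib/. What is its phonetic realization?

[xaɾutaɾidtip]

/x/ stays [x].
/a/ (between /x/ and /r/) is unaffected → [a].
/r/ — between /a/ and /u/, between two vowels — surfaces as [ɾ] (rule 2).
/u/ (between /r/ and /t/): no rule targets it → [u].
/t/ (between /u/ and /a/) is unaffected → [t].
/a/ (between /t/ and /r/): no rule targets it → [a].
Rule 2 applies to /r/ (between /a/ and /i/: between two vowels) → [ɾ].
/i/ — not in any rule's target class → [i].
/d/ (between /i/ and /t/) is in the target of rule 1 but the environment (word-finally) is not met → [d].
/t/ (between /d/ and /i/) is unaffected → [t].
/i/ (between /t/ and /b/): no rule targets it → [i].
/b/ — word-final, word-finally — surfaces as [p] (rule 1).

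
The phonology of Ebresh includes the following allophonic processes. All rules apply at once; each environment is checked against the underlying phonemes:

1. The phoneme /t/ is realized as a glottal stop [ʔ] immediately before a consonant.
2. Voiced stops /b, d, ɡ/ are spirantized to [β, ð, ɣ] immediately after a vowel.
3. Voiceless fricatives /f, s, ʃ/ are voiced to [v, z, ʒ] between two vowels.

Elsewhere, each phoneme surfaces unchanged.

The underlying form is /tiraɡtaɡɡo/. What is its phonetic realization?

[tiraɣtaɣɡo]

/t/ (word-initial): rule 1 targets it, but not immediately before a consonant → unchanged [t].
/i/ — not in any rule's target class → [i].
/r/ (between /i/ and /a/): no rule targets it → [r].
/a/ stays [a].
/ɡ/ — between /a/ and /t/, immediately after a vowel — surfaces as [ɣ] (rule 2).
/t/ (between /ɡ/ and /a/) fails the environment for rule 1, so it stays [t].
/a/ (between /t/ and /ɡ/) is unaffected → [a].
/ɡ/ (between /a/ and /ɡ/) occurs immediately after a vowel → [ɣ] by rule 2.
/ɡ/ — between /ɡ/ and /o/; rule 2 does not apply here → [ɡ].
/o/ (word-final): no rule targets it → [o].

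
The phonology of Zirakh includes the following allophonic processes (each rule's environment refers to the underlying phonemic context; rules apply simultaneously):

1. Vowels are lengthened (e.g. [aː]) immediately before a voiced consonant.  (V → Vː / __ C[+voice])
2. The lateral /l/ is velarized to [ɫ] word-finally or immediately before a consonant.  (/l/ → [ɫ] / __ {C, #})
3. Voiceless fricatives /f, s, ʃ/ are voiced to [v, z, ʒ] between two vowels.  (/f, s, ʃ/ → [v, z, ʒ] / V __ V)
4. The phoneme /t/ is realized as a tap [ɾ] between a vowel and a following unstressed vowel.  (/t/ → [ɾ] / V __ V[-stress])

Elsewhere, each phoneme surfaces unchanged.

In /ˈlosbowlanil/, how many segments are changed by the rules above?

Segments that undergo a rule: /o/ → [oː] (rule 1); /a/ → [aː] (rule 1); /i/ → [iː] (rule 1); /l/ → [ɫ] (rule 2).
All other segments surface unchanged.

4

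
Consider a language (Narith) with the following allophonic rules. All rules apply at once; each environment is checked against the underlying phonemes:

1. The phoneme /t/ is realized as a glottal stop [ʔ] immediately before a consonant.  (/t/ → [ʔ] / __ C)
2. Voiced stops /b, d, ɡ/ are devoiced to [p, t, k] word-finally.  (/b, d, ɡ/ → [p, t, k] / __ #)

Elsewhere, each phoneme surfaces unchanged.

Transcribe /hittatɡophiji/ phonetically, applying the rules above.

[hiʔtaʔɡophiji]

/h/ (word-initial): no rule targets it → [h].
/i/ (between /h/ and /t/): no rule targets it → [i].
/t/ (between /i/ and /t/) occurs immediately before a consonant → [ʔ] by rule 1.
/t/ (between /t/ and /a/) is in the target of rule 1 but the environment (immediately before a consonant) is not met → [t].
/a/ stays [a].
Rule 1 applies to /t/ (between /a/ and /ɡ/: immediately before a consonant) → [ʔ].
/ɡ/ — between /t/ and /o/; rule 2 does not apply here → [ɡ].
/o/ stays [o].
/p/ — not in any rule's target class → [p].
/h/ (between /p/ and /i/) is unaffected → [h].
/i/ stays [i].
/j/ — not in any rule's target class → [j].
/i/ stays [i].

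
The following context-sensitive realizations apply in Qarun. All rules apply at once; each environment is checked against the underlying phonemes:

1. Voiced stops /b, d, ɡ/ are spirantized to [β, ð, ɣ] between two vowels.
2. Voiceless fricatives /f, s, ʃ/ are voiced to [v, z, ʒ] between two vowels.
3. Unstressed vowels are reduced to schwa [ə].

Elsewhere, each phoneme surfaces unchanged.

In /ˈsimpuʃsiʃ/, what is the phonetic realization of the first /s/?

[s]

/s/ (word-initial) fails the environment for rule 2, so it stays [s].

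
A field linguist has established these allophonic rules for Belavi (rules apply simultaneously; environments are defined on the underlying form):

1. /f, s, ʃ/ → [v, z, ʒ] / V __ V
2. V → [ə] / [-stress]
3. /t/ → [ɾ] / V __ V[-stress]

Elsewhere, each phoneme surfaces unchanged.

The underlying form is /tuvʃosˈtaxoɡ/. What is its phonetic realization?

[təvʃəsˈtaxəɡ]

/t/ — word-initial; rule 3 does not apply here → [t].
/u/ (between /t/ and /v/): in an unstressed syllable, so rule 2 applies → [ə].
/v/ — not in any rule's target class → [v].
/ʃ/ — between /v/ and /o/; rule 1 does not apply here → [ʃ].
/o/ — between /ʃ/ and /s/, in an unstressed syllable — surfaces as [ə] (rule 2).
/s/ (between /o/ and /t/) fails the environment for rule 1, so it stays [s].
/t/ (between /s/ and /a/): rule 3 targets it, but not between a vowel and a following unstressed vowel → unchanged [t].
/a/ (between /t/ and /x/) fails the environment for rule 2, so it stays [a].
/x/ (between /a/ and /o/): no rule targets it → [x].
/o/ (between /x/ and /ɡ/): in an unstressed syllable, so rule 2 applies → [ə].
/ɡ/ (word-final) is unaffected → [ɡ].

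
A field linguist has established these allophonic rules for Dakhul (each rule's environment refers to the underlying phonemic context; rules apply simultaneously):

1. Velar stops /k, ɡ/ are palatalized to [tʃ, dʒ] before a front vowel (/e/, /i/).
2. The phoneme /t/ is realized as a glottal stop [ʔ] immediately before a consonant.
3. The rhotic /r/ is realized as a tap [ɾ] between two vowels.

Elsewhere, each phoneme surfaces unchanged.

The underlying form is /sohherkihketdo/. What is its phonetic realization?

[sohhertʃihtʃeʔdo]

/s/ (word-initial): no rule targets it → [s].
/o/ stays [o].
/h/ (between /o/ and /h/): no rule targets it → [h].
/h/ — not in any rule's target class → [h].
/e/ — not in any rule's target class → [e].
/r/ (between /e/ and /k/): rule 3 targets it, but not between two vowels → unchanged [r].
/k/ (between /r/ and /i/): before a front vowel, so rule 1 applies → [tʃ].
/i/ — not in any rule's target class → [i].
/h/ — not in any rule's target class → [h].
/k/ — between /h/ and /e/, before a front vowel — surfaces as [tʃ] (rule 1).
/e/ stays [e].
Rule 2 applies to /t/ (between /e/ and /d/: immediately before a consonant) → [ʔ].
/d/ stays [d].
/o/ (word-final) is unaffected → [o].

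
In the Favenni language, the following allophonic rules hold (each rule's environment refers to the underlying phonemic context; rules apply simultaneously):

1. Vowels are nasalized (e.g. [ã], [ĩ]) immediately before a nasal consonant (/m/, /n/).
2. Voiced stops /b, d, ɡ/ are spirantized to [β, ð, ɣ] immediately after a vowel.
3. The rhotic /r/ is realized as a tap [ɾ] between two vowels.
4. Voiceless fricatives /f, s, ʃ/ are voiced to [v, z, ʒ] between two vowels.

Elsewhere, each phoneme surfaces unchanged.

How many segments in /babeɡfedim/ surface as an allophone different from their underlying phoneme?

Segments that undergo a rule: /b/ → [β] (rule 2); /ɡ/ → [ɣ] (rule 2); /d/ → [ð] (rule 2); /i/ → [ĩ] (rule 1).
All other segments surface unchanged.

4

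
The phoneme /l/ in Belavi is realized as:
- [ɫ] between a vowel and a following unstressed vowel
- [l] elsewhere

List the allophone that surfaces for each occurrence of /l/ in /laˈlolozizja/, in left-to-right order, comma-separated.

[l], [l], [ɫ]

Occurrence 1 (position 1): no conditioning environment matches → elsewhere allophone [l].
Occurrence 2 (position 3): no conditioning environment matches → elsewhere allophone [l].
Occurrence 3 (position 5): between a vowel and a following unstressed vowel → [ɫ].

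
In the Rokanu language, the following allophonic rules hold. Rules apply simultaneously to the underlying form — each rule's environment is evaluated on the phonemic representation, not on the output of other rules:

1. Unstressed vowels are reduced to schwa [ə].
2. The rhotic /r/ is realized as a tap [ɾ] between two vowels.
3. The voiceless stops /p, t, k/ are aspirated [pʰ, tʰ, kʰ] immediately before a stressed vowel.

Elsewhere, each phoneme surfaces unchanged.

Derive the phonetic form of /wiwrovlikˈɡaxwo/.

/i/ meets the environment for rule 1 (in an unstressed syllable) → [ə].
/r/ — between /w/ and /o/; rule 2 does not apply here → [r].
/o/ — between /r/ and /v/, in an unstressed syllable — surfaces as [ə] (rule 1).
/i/ (between /l/ and /k/) occurs in an unstressed syllable → [ə] by rule 1.
/k/ (between /i/ and /ɡ/): rule 3 targets it, but not immediately before a stressed vowel → unchanged [k].
/a/ (between /ɡ/ and /x/): rule 1 targets it, but not in an unstressed syllable → unchanged [a].
/o/ meets the environment for rule 1 (in an unstressed syllable) → [ə].

[wəwrəvləkˈɡaxwə]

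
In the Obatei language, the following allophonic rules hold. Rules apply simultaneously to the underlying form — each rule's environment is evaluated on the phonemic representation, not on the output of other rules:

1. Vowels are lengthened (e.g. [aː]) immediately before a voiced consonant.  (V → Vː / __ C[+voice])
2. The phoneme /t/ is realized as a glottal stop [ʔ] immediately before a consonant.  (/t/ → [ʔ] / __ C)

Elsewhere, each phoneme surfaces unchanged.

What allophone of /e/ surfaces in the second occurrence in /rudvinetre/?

/e/ (word-final): rule 1 targets it, but not before a voiced consonant → unchanged [e].

[e]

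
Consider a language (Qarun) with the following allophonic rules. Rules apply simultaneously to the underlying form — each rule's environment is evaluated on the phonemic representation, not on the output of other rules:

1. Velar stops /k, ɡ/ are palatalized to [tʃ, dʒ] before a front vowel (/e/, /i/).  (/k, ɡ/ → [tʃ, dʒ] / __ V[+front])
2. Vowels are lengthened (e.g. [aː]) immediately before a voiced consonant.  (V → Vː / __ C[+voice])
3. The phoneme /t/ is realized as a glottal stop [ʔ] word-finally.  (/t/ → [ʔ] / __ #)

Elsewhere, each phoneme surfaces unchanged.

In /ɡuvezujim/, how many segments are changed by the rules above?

4

Segments that undergo a rule: /u/ → [uː] (rule 2); /e/ → [eː] (rule 2); /u/ → [uː] (rule 2); /i/ → [iː] (rule 2).
All other segments surface unchanged.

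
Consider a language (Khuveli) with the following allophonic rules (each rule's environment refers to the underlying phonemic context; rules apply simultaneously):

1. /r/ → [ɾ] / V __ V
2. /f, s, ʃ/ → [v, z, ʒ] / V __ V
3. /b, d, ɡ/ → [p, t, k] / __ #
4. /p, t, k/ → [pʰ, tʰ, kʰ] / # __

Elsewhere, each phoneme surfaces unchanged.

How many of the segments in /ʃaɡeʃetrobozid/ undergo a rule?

2

Segments that undergo a rule: /ʃ/ → [ʒ] (rule 2); /d/ → [t] (rule 3).
All other segments surface unchanged.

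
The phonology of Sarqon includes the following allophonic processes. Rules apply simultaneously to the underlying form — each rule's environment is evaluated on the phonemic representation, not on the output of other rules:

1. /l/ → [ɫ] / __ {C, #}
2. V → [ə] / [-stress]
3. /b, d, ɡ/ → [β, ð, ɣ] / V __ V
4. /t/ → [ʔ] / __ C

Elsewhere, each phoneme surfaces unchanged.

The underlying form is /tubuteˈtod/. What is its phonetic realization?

/t/ (word-initial) fails the environment for rule 4, so it stays [t].
Rule 2 applies to /u/ (between /t/ and /b/: in an unstressed syllable) → [ə].
/b/ meets the environment for rule 3 (between two vowels) → [β].
/u/ (between /b/ and /t/) occurs in an unstressed syllable → [ə] by rule 2.
/t/ (between /u/ and /e/) fails the environment for rule 4, so it stays [t].
Rule 2 applies to /e/ (between /t/ and /t/: in an unstressed syllable) → [ə].
/t/ — between /e/ and /o/; rule 4 does not apply here → [t].
/o/ (between /t/ and /d/): rule 2 targets it, but not in an unstressed syllable → unchanged [o].
/d/ (word-final) fails the environment for rule 3, so it stays [d].

[təβətəˈtod]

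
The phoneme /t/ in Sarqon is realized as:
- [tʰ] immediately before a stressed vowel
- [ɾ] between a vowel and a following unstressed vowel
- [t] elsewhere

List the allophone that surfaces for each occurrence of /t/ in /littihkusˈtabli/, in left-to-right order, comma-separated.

Occurrence 1 (position 3): no conditioning environment matches → elsewhere allophone [t].
Occurrence 2 (position 4): no conditioning environment matches → elsewhere allophone [t].
Occurrence 3 (position 10): immediately before a stressed vowel → [tʰ].

[t], [t], [tʰ]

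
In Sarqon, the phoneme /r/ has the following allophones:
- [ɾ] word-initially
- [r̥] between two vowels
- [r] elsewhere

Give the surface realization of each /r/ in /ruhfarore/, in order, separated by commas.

Occurrence 1 (position 1): word-initially → [ɾ].
Occurrence 2 (position 6): between two vowels → [r̥].
Occurrence 3 (position 8): between two vowels → [r̥].

[ɾ], [r̥], [r̥]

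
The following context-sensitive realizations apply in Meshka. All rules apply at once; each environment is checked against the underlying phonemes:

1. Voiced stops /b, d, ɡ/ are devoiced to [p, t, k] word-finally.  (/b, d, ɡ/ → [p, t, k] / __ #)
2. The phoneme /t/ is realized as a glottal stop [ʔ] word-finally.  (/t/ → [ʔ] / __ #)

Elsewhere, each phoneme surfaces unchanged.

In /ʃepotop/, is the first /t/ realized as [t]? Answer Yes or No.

/t/ (between /o/ and /o/): rule 2 targets it, but not word-finally → unchanged [t].
The actual realization is [t], which matches [t].

Yes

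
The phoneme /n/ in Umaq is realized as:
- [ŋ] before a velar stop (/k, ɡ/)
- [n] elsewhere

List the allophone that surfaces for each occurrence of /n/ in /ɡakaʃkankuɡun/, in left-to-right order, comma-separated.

[ŋ], [n]

Occurrence 1 (position 8): before a velar stop → [ŋ].
Occurrence 2 (position 13): no conditioning environment matches → elsewhere allophone [n].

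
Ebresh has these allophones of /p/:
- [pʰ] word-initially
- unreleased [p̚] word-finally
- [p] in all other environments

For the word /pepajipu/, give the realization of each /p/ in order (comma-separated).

[pʰ], [p], [p]

Occurrence 1 (position 1): word-initially → [pʰ].
Occurrence 2 (position 3): no conditioning environment matches → elsewhere allophone [p].
Occurrence 3 (position 7): no conditioning environment matches → elsewhere allophone [p].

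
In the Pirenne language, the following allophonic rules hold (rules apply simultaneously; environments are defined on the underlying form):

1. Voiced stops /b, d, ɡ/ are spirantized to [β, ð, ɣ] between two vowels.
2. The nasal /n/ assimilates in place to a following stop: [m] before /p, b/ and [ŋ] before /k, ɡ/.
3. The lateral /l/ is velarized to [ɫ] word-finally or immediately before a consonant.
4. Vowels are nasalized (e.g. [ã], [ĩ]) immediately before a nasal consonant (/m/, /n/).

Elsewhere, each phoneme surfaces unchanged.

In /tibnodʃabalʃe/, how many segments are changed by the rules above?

Segments that undergo a rule: /b/ → [β] (rule 1); /l/ → [ɫ] (rule 3).
All other segments surface unchanged.

2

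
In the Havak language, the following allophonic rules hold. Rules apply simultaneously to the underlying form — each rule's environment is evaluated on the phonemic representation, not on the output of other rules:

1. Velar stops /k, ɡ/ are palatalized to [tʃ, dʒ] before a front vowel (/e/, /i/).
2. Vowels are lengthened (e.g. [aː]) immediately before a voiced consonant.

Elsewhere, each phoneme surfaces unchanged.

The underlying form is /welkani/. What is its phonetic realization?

[weːlkaːni]

/w/ (word-initial) is unaffected → [w].
/e/ (between /w/ and /l/) occurs before a voiced consonant → [eː] by rule 2.
/l/ (between /e/ and /k/): no rule targets it → [l].
/k/ (between /l/ and /a/) is in the target of rule 1 but the environment (before a front vowel) is not met → [k].
Rule 2 applies to /a/ (between /k/ and /n/: before a voiced consonant) → [aː].
/n/ (between /a/ and /i/) is unaffected → [n].
/i/ (word-final): rule 2 targets it, but not before a voiced consonant → unchanged [i].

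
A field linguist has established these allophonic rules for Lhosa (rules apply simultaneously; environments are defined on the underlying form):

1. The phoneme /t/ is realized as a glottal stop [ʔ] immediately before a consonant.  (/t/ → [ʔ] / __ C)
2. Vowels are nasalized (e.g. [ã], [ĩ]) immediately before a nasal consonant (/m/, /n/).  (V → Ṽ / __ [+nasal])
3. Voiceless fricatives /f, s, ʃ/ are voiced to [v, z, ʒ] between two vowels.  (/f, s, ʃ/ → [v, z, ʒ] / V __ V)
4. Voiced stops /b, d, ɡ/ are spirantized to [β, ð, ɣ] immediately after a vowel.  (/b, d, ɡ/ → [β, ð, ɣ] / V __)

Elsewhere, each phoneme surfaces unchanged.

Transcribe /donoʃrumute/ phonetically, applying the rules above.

/d/ (word-initial): rule 4 targets it, but not immediately after a vowel → unchanged [d].
/o/ (between /d/ and /n/) occurs before a nasal consonant → [õ] by rule 2.
/n/ — not in any rule's target class → [n].
/o/ (between /n/ and /ʃ/) is in the target of rule 2 but the environment (before a nasal consonant) is not met → [o].
/ʃ/ (between /o/ and /r/): rule 3 targets it, but not between two vowels → unchanged [ʃ].
/r/ (between /ʃ/ and /u/): no rule targets it → [r].
/u/ meets the environment for rule 2 (before a nasal consonant) → [ũ].
/m/ stays [m].
/u/ — between /m/ and /t/; rule 2 does not apply here → [u].
/t/ — between /u/ and /e/; rule 1 does not apply here → [t].
/e/ (word-final) is in the target of rule 2 but the environment (before a nasal consonant) is not met → [e].

[dõnoʃrũmute]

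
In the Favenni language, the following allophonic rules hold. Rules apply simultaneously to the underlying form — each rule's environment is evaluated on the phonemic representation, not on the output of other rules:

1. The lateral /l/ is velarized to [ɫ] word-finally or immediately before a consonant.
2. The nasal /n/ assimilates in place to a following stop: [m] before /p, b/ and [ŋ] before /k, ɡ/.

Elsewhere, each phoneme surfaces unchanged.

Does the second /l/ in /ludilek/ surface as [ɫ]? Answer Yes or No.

/l/ (between /i/ and /e/) is in the target of rule 1 but the environment (word-finally or immediately before a consonant) is not met → [l].
The actual realization is [l], not [ɫ].

No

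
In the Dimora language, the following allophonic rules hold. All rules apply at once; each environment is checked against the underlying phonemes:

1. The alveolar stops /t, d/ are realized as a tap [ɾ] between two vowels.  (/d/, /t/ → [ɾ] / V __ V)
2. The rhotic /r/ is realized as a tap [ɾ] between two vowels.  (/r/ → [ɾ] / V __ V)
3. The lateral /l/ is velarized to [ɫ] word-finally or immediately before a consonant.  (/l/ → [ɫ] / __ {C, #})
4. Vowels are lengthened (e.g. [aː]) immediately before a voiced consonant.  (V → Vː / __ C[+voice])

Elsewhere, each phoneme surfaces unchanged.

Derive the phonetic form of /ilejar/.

/i/ meets the environment for rule 4 (before a voiced consonant) → [iː].
/l/ (between /i/ and /e/) fails the environment for rule 3, so it stays [l].
/e/ (between /l/ and /j/): before a voiced consonant, so rule 4 applies → [eː].
/j/ — not in any rule's target class → [j].
/a/ (between /j/ and /r/): before a voiced consonant, so rule 4 applies → [aː].
/r/ (word-final) is in the target of rule 2 but the environment (between two vowels) is not met → [r].

[iːleːjaːr]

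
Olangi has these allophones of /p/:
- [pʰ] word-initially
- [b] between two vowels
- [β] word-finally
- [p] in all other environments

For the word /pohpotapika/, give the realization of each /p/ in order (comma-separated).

[pʰ], [p], [b]

Occurrence 1 (position 1): word-initially → [pʰ].
Occurrence 2 (position 4): no conditioning environment matches → elsewhere allophone [p].
Occurrence 3 (position 8): between two vowels → [b].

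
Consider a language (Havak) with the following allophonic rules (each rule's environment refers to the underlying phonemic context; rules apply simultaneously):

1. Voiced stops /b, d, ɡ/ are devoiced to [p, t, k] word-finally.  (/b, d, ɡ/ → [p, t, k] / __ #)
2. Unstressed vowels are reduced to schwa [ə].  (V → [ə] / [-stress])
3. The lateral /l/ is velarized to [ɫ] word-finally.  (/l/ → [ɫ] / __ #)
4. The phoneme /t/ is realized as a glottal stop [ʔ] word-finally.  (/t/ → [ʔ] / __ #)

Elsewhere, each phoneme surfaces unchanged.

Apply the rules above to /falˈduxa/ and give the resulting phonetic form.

/f/ stays [f].
/a/ (between /f/ and /l/): in an unstressed syllable, so rule 2 applies → [ə].
/l/ — between /a/ and /d/; rule 3 does not apply here → [l].
/d/ — between /l/ and /u/; rule 1 does not apply here → [d].
/u/ (between /d/ and /x/): rule 2 targets it, but not in an unstressed syllable → unchanged [u].
/x/ — not in any rule's target class → [x].
/a/ meets the environment for rule 2 (in an unstressed syllable) → [ə].

[fəlˈduxə]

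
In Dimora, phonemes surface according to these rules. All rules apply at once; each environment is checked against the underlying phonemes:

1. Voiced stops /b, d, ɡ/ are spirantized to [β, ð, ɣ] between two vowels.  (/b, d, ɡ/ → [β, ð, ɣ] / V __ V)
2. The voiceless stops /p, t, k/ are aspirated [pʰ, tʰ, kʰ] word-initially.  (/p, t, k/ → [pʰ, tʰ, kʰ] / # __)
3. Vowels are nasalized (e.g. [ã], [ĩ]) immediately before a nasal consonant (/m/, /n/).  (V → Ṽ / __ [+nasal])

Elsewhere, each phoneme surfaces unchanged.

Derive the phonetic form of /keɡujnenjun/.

[kʰeɣujnẽnjũn]

/k/ (word-initial): word-initially, so rule 2 applies → [kʰ].
/e/ (between /k/ and /ɡ/) fails the environment for rule 3, so it stays [e].
/ɡ/ (between /e/ and /u/): between two vowels, so rule 1 applies → [ɣ].
/u/ — between /ɡ/ and /j/; rule 3 does not apply here → [u].
/j/ (between /u/ and /n/): no rule targets it → [j].
/n/ — not in any rule's target class → [n].
/e/ — between /n/ and /n/, before a nasal consonant — surfaces as [ẽ] (rule 3).
/n/ (between /e/ and /j/) is unaffected → [n].
/j/ stays [j].
Rule 3 applies to /u/ (between /j/ and /n/: before a nasal consonant) → [ũ].
/n/ — not in any rule's target class → [n].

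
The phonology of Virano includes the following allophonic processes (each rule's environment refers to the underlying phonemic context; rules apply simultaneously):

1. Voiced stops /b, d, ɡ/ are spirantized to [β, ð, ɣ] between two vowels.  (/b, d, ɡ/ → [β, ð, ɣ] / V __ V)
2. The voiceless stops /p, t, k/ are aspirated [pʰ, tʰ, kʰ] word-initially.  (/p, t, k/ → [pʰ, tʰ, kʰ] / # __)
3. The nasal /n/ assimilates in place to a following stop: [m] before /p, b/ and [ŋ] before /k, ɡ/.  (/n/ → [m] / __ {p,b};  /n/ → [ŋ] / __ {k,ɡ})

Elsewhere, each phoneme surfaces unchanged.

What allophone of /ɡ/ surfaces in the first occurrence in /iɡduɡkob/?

/ɡ/ (between /i/ and /d/): rule 1 targets it, but not between two vowels → unchanged [ɡ].

[ɡ]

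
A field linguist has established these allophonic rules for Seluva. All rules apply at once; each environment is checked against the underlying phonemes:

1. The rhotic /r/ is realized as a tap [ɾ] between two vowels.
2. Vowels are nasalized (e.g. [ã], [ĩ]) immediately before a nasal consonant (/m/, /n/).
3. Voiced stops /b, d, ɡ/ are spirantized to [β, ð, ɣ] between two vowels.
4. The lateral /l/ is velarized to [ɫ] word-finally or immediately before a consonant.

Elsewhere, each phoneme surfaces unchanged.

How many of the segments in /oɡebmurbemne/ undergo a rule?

Segments that undergo a rule: /ɡ/ → [ɣ] (rule 3); /e/ → [ẽ] (rule 2).
All other segments surface unchanged.

2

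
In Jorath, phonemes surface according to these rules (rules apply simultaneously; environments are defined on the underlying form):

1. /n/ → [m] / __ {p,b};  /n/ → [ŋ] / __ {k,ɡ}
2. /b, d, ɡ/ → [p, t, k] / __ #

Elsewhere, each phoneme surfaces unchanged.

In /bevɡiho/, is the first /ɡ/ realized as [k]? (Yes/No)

No

/ɡ/ (between /v/ and /i/) is in the target of rule 2 but the environment (word-finally) is not met → [ɡ].
The actual realization is [ɡ], not [k].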